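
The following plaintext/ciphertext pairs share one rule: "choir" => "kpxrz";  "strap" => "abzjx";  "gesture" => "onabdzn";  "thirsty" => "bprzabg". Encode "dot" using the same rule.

The shift depends on letter class: consonant c→k is +8, but vowel o→x is +9. Vowels shift forward by 9 and consonants shift forward by 8.
Applying it to dot: d(cons)+8=l, o(vowel)+9=x, t(cons)+8=b.

lxb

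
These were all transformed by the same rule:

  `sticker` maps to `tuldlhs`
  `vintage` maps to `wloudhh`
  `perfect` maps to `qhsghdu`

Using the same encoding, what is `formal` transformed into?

grsndm

The shift depends on letter class: consonant s→t is +1, but vowel i→l is +3. Vowels shift forward by 3 and consonants shift forward by 1.
For formal: f(cons)+1=g, o(vowel)+3=r, r(cons)+1=s, m(cons)+1=n, a(vowel)+3=d, l(cons)+1=m.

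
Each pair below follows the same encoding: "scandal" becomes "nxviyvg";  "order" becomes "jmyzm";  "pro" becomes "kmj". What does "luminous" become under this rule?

Compare letters: s→n is +21, c→x is +21, a→v is +21 — a constant shift. Each letter is shifted forward by 21 in the alphabet (a Caesar shift of +21).
For luminous: l+21=g, u+21=p, m+21=h, i+21=d, n+21=i, o+21=j, u+21=p, s+21=n.

gphdijpn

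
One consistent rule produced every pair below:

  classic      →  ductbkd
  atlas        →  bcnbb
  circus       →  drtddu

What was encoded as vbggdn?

Shifts by position in classic: pos 0: c→d (+1), pos 1: l→u (+9), pos 2: a→c (+2), pos 3: s→t (+1), pos 4: s→b (+9), pos 5: i→k (+2) — repeating every 3. It's a Vigenère-style cipher with numeric key [1,9,2]: position i shifts by key[i mod 3].
Decoding vbggdn: v−1=u, b−9=s, g−2=e, g−1=f, d−9=u, n−2=l.

useful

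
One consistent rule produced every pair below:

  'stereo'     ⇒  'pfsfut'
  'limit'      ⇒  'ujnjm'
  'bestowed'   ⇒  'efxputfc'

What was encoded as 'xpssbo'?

narrow

Two steps: reverse the string, then apply a Caesar shift of +1.
Reversing it on xpssbo: shift back: x−1=w, p−1=o, s−1=r, s−1=r, b−1=a, o−1=n → worran; then reverse → narrow.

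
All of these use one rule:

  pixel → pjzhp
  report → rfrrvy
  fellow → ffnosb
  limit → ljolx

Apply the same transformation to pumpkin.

pvosont

Letter i (0-indexed) is shifted by i+0, so successive shifts are 0, 1, 2, ….
For pumpkin: p+0=p, u+1=v, m+2=o, p+3=s, k+4=o, i+5=n, n+6=t.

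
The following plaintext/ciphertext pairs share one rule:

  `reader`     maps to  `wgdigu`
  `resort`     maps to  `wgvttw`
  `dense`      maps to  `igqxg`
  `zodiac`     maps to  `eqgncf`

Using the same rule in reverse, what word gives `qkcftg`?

Shifts by position in reader: pos 0: r→w (+5), pos 1: e→g (+2), pos 2: a→d (+3), pos 3: d→i (+5), pos 4: e→g (+2), pos 5: r→u (+3) — repeating every 3. A repeating key of period 3 is used — shifts +5, +2, +3 over and over.
Reversing it on qkcftg: q−5=l, k−2=i, c−3=z, f−5=a, t−2=r, g−3=d.

lizard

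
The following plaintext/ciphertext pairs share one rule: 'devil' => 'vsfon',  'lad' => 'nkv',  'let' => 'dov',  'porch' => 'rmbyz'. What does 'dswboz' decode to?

Two steps: reverse the string, then apply a Caesar shift of +10.
Decoding dswboz: shift back: d−10=t, s−10=i, w−10=m, b−10=r, o−10=e, z−10=p → timrep; then reverse → permit.

permit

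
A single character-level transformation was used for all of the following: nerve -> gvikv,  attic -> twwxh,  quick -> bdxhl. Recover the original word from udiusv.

n(13)→g(6) and e(4)→v(21) fit y≡7x+19 (mod 26); the inverse of 7 mod 26 is 15. Treating letters as 0–25, the rule is x ↦ 7x + 19 (mod 26).
Reversing it on udiusv: u(20)→15·(20−19)≡15=p; d(3)→15·(3−19)≡20=u; i(8)→15·(8−19)≡17=r; u(20)→15·(20−19)≡15=p; s(18)→15·(18−19)≡11=l; v(21)→15·(21−19)≡4=e (all mod 26).

purple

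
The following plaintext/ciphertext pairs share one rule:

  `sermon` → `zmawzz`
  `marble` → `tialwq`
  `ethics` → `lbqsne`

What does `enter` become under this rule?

lvcoc

In sermon: s→z is +7, e→m is +8, r→a is +9, m→w is +10 — the shift increases by 1 each position. Each letter shifts forward by (position + 7), i.e. 7, 8, 9, … — the shift grows by one for each successive letter.
Applying it to enter: e+7=l, n+8=v, t+9=c, e+10=o, r+11=c.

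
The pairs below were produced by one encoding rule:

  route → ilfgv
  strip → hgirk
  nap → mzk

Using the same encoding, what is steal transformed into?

Each letter is replaced by its mirror in the alphabet: a↔z, b↔y, c↔x, and so on (the Atbash cipher).
Applying it to steal: s↔h, t↔g, e↔v, a↔z, l↔o.

hgvzo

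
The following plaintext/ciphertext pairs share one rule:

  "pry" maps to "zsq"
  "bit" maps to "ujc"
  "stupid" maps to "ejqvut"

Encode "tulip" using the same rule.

qjmvu

The output letters match the input read backwards, each shifted +1: pry reversed is yrp. The word is reversed, then every letter is shifted forward by 1.
Applying it to tulip: reverse → pilut; then shift: p+1=q, i+1=j, l+1=m, u+1=v, t+1=u.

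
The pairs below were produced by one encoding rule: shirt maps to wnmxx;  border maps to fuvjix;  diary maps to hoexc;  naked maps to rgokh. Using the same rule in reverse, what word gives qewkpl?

A repeating key of period 2 is used — shifts +4, +6 over and over.
Reversing it on qewkpl: q−4=m, e−6=y, w−4=s, k−6=e, p−4=l, l−6=f.

myself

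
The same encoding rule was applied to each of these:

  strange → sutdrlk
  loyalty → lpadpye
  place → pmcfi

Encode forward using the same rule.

In strange: s→s is +0, t→u is +1, r→t is +2, a→d is +3 — the shift increases by 1 each position. Each letter shifts forward by its position index (0, 1, 2, …) — the shift grows by one for each successive letter.
On forward: f+0=f, o+1=p, r+2=t, w+3=z, a+4=e, r+5=w, d+6=j.

fptzewj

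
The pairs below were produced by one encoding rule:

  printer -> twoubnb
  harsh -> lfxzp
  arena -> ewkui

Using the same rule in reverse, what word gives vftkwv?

In printer: p→t is +4, r→w is +5, i→o is +6, n→u is +7 — the shift increases by 1 each position. Letter i (0-indexed) is shifted by i+4, so successive shifts are 4, 5, 6, ….
Reversing it on vftkwv: v−4=r, f−5=a, t−6=n, k−7=d, w−8=o, v−9=m.

random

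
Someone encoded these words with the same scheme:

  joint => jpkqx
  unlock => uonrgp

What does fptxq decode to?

forum

In joint: j→j is +0, o→p is +1, i→k is +2, n→q is +3 — the shift increases by 1 each position. Each letter shifts forward by its position index (0, 1, 2, …) — the shift grows by one for each successive letter.
Decoding fptxq: f−0=f, p−1=o, t−2=r, x−3=u, q−4=m.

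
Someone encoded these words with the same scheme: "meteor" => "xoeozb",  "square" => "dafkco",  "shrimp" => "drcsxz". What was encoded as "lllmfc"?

abacus

It's a Vigenère-style cipher with numeric key [11,10]: position i shifts by key[i mod 2].
Undoing it on lllmfc: l−11=a, l−10=b, l−11=a, m−10=c, f−11=u, c−10=s.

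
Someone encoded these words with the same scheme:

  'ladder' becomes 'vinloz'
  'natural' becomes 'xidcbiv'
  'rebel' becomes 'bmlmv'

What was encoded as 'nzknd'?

draft

Shifts by position in ladder: pos 0: l→v (+10), pos 1: a→i (+8), pos 2: d→n (+10), pos 3: d→l (+8) — repeating every 2. It's a Vigenère-style cipher with numeric key [10,8]: position i shifts by key[i mod 2].
Undoing it on nzknd: n−10=d, z−8=r, k−10=a, n−8=f, d−10=t.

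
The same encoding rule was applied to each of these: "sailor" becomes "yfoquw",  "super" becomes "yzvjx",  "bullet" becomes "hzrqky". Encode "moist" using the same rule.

stoxz

Shifts by position in sailor: pos 0: s→y (+6), pos 1: a→f (+5), pos 2: i→o (+6), pos 3: l→q (+5) — repeating every 2. A repeating key of period 2 is used — shifts +6, +5 over and over.
On moist: m+6=s, o+5=t, i+6=o, s+5=x, t+6=z.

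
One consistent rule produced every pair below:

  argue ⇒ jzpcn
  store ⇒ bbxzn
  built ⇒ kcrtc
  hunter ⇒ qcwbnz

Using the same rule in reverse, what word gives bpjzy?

Shifts by position in argue: pos 0: a→j (+9), pos 1: r→z (+8), pos 2: g→p (+9), pos 3: u→c (+8) — repeating every 2. It's a Vigenère-style cipher with numeric key [9,8]: position i shifts by key[i mod 2].
Decoding bpjzy: b−9=s, p−8=h, j−9=a, z−8=r, y−9=p.

sharp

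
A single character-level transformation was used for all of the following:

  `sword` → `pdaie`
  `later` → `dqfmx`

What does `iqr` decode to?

few

The output letters match the input read backwards, each shifted +12: sword reversed is drows. The word is reversed, then every letter is shifted forward by 12.
Undoing it on iqr: shift back: i−12=w, q−12=e, r−12=f → wef; then reverse → few.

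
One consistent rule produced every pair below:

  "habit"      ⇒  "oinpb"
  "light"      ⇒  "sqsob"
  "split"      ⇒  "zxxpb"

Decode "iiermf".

A repeating key of period 3 is used — shifts +7, +8, +12 over and over.
Reversing it on iiermf: i−7=b, i−8=a, e−12=s, r−7=k, m−8=e, f−12=t.

basket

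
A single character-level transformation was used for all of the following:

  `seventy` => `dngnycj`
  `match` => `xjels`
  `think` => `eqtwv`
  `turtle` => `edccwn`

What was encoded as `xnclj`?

mercy

Shifts by position in seventy: pos 0: s→d (+11), pos 1: e→n (+9), pos 2: v→g (+11), pos 3: e→n (+9) — repeating every 2. It's a Vigenère-style cipher with numeric key [11,9]: position i shifts by key[i mod 2].
Undoing it on xnclj: x−11=m, n−9=e, c−11=r, l−9=c, j−11=y.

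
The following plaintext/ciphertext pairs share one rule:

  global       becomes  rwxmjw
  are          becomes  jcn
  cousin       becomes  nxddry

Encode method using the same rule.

xnesxo

The shift depends on letter class: consonant g→r is +11, but vowel o→x is +9. Vowels shift forward by 9 and consonants shift forward by 11.
On method: m(cons)+11=x, e(vowel)+9=n, t(cons)+11=e, h(cons)+11=s, o(vowel)+9=x, d(cons)+11=o.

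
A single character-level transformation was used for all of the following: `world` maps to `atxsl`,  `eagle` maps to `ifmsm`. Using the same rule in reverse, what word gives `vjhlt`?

rebel

Each letter shifts forward by (position + 4), i.e. 4, 5, 6, … — the shift grows by one for each successive letter.
Undoing it on vjhlt: v−4=r, j−5=e, h−6=b, l−7=e, t−8=l.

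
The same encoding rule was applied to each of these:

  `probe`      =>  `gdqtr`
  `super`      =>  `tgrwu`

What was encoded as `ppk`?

inn

The output letters match the input read backwards, each shifted +2: probe reversed is eborp. The word is reversed, then every letter is shifted forward by 2.
Decoding ppk: shift back: p−2=n, p−2=n, k−2=i → nni; then reverse → inn.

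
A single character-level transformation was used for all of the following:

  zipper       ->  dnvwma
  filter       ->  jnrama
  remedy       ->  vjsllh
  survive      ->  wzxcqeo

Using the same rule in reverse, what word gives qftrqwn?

mankind

In zipper: z→d is +4, i→n is +5, p→v is +6, p→w is +7 — the shift increases by 1 each position. The shift increases by 1 at each position, starting from +4: 4, 5, 6, ….
Undoing it on qftrqwn: q−4=m, f−5=a, t−6=n, r−7=k, q−8=i, w−9=n, n−10=d.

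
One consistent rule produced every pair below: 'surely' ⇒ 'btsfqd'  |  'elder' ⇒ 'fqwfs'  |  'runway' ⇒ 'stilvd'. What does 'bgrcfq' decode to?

Each letter's alphabet position (a=0..z=25) is mapped through 9·x+21 mod 26 — an affine cipher.
Undoing it on bgrcfq: b(1)→3·(1−21)≡18=s; g(6)→3·(6−21)≡7=h; r(17)→3·(17−21)≡14=o; c(2)→3·(2−21)≡21=v; f(5)→3·(5−21)≡4=e; q(16)→3·(16−21)≡11=l (all mod 26).

shovel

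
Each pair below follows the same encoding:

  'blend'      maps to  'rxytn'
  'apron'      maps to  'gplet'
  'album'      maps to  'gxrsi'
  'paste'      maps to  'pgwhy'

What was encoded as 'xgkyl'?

layer

Treating letters as 0–25, the rule is x ↦ 11x + 6 (mod 26).
Reversing it on xgkyl: x(23)→19·(23−6)≡11=l; g(6)→19·(6−6)≡0=a; k(10)→19·(10−6)≡24=y; y(24)→19·(24−6)≡4=e; l(11)→19·(11−6)≡17=r (all mod 26).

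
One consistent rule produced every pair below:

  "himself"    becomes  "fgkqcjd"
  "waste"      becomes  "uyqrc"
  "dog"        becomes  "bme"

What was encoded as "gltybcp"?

This is a Caesar cipher with shift 24.
Undoing it on gltybcp: g−24=i, l−24=n, t−24=v, y−24=a, b−24=d, c−24=e, p−24=r.

invader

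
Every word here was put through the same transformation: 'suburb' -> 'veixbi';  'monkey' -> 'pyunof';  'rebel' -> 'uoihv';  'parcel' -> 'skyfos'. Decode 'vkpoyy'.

It's a Vigenère-style cipher with numeric key [3,10,7]: position i shifts by key[i mod 3].
Reversing it on vkpoyy: v−3=s, k−10=a, p−7=i, o−3=l, y−10=o, y−7=r.

sailor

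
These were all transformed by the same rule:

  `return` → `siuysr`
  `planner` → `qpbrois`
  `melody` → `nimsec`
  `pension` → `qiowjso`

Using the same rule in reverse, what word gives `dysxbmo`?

curtain

Shifts by position in return: pos 0: r→s (+1), pos 1: e→i (+4), pos 2: t→u (+1), pos 3: u→y (+4) — repeating every 2. It's a Vigenère-style cipher with numeric key [1,4]: position i shifts by key[i mod 2].
Decoding dysxbmo: d−1=c, y−4=u, s−1=r, x−4=t, b−1=a, m−4=i, o−1=n.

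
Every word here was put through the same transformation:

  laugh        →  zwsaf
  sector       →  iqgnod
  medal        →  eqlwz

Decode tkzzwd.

l(11)→z(25) and a(0)→w(22) fit y≡5x+22 (mod 26); the inverse of 5 mod 26 is 21. Treating letters as 0–25, the rule is x ↦ 5x + 22 (mod 26).
Undoing it on tkzzwd: t(19)→21·(19−22)≡15=p; k(10)→21·(10−22)≡8=i; z(25)→21·(25−22)≡11=l; z(25)→21·(25−22)≡11=l; w(22)→21·(22−22)≡0=a; d(3)→21·(3−22)≡17=r (all mod 26).

pillar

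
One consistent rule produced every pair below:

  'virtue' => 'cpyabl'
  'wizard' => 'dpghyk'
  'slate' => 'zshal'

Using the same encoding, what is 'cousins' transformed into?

Compare letters: v→c is +7, i→p is +7, r→y is +7 — a constant shift. Every letter moves 7 places later in the alphabet, wrapping around z→a.
For cousins: c+7=j, o+7=v, u+7=b, s+7=z, i+7=p, n+7=u, s+7=z.

jvbzpuz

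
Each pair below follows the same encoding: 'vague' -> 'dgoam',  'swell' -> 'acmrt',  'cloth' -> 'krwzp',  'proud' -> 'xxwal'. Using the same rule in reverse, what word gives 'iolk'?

The shifts repeat in a cycle of length 2: positions 0,1,… shift by +8, +6, then the pattern repeats.
Reversing it on iolk: i−8=a, o−6=i, l−8=d, k−6=e.

aide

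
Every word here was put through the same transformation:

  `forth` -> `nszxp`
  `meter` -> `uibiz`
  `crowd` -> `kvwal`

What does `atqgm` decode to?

A repeating key of period 2 is used — shifts +8, +4 over and over.
Undoing it on atqgm: a−8=s, t−4=p, q−8=i, g−4=c, m−8=e.

spice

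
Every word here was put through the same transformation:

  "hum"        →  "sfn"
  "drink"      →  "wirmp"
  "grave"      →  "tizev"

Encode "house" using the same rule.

slfhv

Letters are reflected about the middle of the alphabet (position → 25−position): Atbash.
Applying it to house: h↔s, o↔l, u↔f, s↔h, e↔v.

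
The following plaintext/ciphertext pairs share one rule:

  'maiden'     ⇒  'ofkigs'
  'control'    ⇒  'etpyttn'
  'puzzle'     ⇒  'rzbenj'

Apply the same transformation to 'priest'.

Shifts by position in maiden: pos 0: m→o (+2), pos 1: a→f (+5), pos 2: i→k (+2), pos 3: d→i (+5) — repeating every 2. The shifts repeat in a cycle of length 2: positions 0,1,… shift by +2, +5, then the pattern repeats.
Applying it to priest: p+2=r, r+5=w, i+2=k, e+5=j, s+2=u, t+5=y.

rwkjuy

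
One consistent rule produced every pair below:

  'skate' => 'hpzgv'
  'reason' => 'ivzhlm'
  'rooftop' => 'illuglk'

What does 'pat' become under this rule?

kzg

Each pair mirrors across the alphabet (s↔h, k↔p, a↔z): positions sum to 25. Letters are reflected about the middle of the alphabet (position → 25−position): Atbash.
Applying it to pat: p↔k, a↔z, t↔g.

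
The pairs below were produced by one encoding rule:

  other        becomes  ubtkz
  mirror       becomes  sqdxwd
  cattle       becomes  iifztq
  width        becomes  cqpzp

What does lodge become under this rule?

Shifts by position in other: pos 0: o→u (+6), pos 1: t→b (+8), pos 2: h→t (+12), pos 3: e→k (+6), pos 4: r→z (+8) — repeating every 3. The shifts repeat in a cycle of length 3: positions 0,1,… shift by +6, +8, +12, then the pattern repeats.
On lodge: l+6=r, o+8=w, d+12=p, g+6=m, e+8=m.

rwpmm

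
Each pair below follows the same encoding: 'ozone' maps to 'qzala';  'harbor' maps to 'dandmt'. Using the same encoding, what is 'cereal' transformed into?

The output letters match the input read backwards, each shifted +12: ozone reversed is enozo. Read the word backwards and shift each letter +12.
For cereal: reverse → laerec; then shift: l+12=x, a+12=m, e+12=q, r+12=d, e+12=q, c+12=o.

xmqdqo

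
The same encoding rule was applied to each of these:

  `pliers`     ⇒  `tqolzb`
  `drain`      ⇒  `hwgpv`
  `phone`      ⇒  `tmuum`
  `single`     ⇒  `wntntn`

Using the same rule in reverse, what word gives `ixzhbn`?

In pliers: p→t is +4, l→q is +5, i→o is +6, e→l is +7 — the shift increases by 1 each position. Each letter shifts forward by (position + 4), i.e. 4, 5, 6, … — the shift grows by one for each successive letter.
Decoding ixzhbn: i−4=e, x−5=s, z−6=t, h−7=a, b−8=t, n−9=e.

estate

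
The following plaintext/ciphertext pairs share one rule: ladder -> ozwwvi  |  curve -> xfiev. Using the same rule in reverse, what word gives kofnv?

plume

This is the alphabet-reversal cipher (Atbash): a becomes z, b becomes y, etc.
Undoing it on kofnv: k↔p, o↔l, f↔u, n↔m, v↔e.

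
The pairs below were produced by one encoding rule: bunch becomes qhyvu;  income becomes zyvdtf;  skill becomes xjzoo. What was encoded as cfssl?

terra

b(1)→q(16) and u(20)→h(7) fit y≡5x+11 (mod 26); the inverse of 5 mod 26 is 21. This is an affine cipher: with a=0,…,z=25, each position x becomes (5x+11) mod 26.
Decoding cfssl: c(2)→21·(2−11)≡19=t; f(5)→21·(5−11)≡4=e; s(18)→21·(18−11)≡17=r; s(18)→21·(18−11)≡17=r; l(11)→21·(11−11)≡0=a (all mod 26).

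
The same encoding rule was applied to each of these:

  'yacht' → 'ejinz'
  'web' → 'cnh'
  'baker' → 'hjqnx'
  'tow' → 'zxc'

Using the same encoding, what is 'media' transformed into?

The shift depends on letter class: consonant y→e is +6, but vowel a→j is +9. Vowels shift forward by 9 and consonants shift forward by 6.
Applying it to media: m(cons)+6=s, e(vowel)+9=n, d(cons)+6=j, i(vowel)+9=r, a(vowel)+9=j.

snjrj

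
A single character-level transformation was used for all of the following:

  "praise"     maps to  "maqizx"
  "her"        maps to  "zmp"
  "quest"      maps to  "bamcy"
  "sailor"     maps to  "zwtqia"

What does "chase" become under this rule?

Read the word backwards and shift each letter +8.
Applying it to chase: reverse → esahc; then shift: e+8=m, s+8=a, a+8=i, h+8=p, c+8=k.

maipk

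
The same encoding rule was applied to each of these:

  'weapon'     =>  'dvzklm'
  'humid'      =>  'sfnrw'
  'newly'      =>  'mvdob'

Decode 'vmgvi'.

Each pair mirrors across the alphabet (w↔d, e↔v, a↔z): positions sum to 25. Each letter is replaced by its mirror in the alphabet: a↔z, b↔y, c↔x, and so on (the Atbash cipher).
Reversing it on vmgvi: v↔e, m↔n, g↔t, v↔e, i↔r.

enter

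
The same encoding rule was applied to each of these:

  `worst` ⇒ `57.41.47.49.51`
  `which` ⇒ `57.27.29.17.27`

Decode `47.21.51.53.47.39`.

w(#23)→57 and o(#15)→41: differences scale by 2, so n = 2·pos + 11. With a=1..z=26, the number is 2·pos + 11.
Decoding 47.21.51.53.47.39: 47→(47−11)÷2=18=r, 21→(21−11)÷2=5=e, 51→(51−11)÷2=20=t, 53→(53−11)÷2=21=u, 47→(47−11)÷2=18=r, 39→(39−11)÷2=14=n.

return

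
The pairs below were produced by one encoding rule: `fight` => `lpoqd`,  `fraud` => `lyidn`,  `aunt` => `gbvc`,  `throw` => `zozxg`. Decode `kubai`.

In fight: f→l is +6, i→p is +7, g→o is +8, h→q is +9 — the shift increases by 1 each position. Each letter shifts forward by (position + 6), i.e. 6, 7, 8, … — the shift grows by one for each successive letter.
Undoing it on kubai: k−6=e, u−7=n, b−8=t, a−9=r, i−10=y.

entry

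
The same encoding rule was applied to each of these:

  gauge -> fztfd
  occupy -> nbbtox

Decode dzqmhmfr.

Compare letters: g→f is +25, a→z is +25, u→t is +25 — a constant shift. It's a constant shift of +25 (ROT25).
Undoing it on dzqmhmfr: d−25=e, z−25=a, q−25=r, m−25=n, h−25=i, m−25=n, f−25=g, r−25=s.

earnings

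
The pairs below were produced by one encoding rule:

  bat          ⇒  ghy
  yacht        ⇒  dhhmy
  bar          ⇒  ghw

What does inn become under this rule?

pss

Vowels shift forward by 7 and consonants shift forward by 5.
On inn: i(vowel)+7=p, n(cons)+5=s, n(cons)+5=s.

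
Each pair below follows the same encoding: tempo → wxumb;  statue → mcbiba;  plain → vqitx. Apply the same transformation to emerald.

The output letters match the input read backwards, each shifted +8: tempo reversed is opmet. Two steps: reverse the string, then apply a Caesar shift of +8.
For emerald: reverse → dlareme; then shift: d+8=l, l+8=t, a+8=i, r+8=z, e+8=m, m+8=u, e+8=m.

ltizmum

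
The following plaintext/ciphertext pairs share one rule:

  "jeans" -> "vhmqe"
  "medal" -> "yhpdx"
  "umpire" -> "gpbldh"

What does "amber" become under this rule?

Shifts by position in jeans: pos 0: j→v (+12), pos 1: e→h (+3), pos 2: a→m (+12), pos 3: n→q (+3) — repeating every 2. The shifts repeat in a cycle of length 2: positions 0,1,… shift by +12, +3, then the pattern repeats.
For amber: a+12=m, m+3=p, b+12=n, e+3=h, r+12=d.

mpnhd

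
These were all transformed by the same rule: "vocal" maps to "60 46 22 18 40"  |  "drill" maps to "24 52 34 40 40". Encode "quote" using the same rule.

v(#22)→60 and o(#15)→46: differences scale by 2, so n = 2·pos + 16. The formula is n = 2×(alphabet index, a=1) + 16.
On quote: q=17→50, u=21→58, o=15→46, t=20→56, e=5→26.

50 58 46 56 26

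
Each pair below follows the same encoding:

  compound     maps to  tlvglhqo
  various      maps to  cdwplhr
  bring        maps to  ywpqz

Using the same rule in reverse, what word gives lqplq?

This is an affine cipher: with a=0,…,z=25, each position x becomes (21x+3) mod 26.
Decoding lqplq: l(11)→5·(11−3)≡14=o; q(16)→5·(16−3)≡13=n; p(15)→5·(15−3)≡8=i; l(11)→5·(11−3)≡14=o; q(16)→5·(16−3)≡13=n (all mod 26).

onion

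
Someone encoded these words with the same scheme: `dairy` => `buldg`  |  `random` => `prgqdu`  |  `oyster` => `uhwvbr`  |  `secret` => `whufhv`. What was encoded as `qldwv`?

stain

The output letters match the input read backwards, each shifted +3: dairy reversed is yriad. Read the word backwards and shift each letter +3.
Reversing it on qldwv: shift back: q−3=n, l−3=i, d−3=a, w−3=t, v−3=s → niats; then reverse → stain.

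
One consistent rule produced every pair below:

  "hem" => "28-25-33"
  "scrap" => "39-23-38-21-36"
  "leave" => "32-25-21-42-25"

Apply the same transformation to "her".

28-25-38

h is letter #8 and maps to 28: an offset of 20. Letters become their 1-based position plus 20 (so a→21, b→22, …).
On her: h=8→28, e=5→25, r=18→38.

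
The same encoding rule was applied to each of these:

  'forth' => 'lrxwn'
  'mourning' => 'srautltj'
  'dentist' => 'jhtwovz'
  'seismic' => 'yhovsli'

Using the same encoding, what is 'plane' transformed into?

vogqk

Shifts by position in forth: pos 0: f→l (+6), pos 1: o→r (+3), pos 2: r→x (+6), pos 3: t→w (+3) — repeating every 2. The shifts repeat in a cycle of length 2: positions 0,1,… shift by +6, +3, then the pattern repeats.
Applying it to plane: p+6=v, l+3=o, a+6=g, n+3=q, e+6=k.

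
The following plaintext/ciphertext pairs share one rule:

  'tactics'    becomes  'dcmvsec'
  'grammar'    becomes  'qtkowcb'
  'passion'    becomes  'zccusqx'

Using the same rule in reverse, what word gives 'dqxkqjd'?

Shifts by position in tactics: pos 0: t→d (+10), pos 1: a→c (+2), pos 2: c→m (+10), pos 3: t→v (+2) — repeating every 2. A repeating key of period 2 is used — shifts +10, +2 over and over.
Undoing it on dqxkqjd: d−10=t, q−2=o, x−10=n, k−2=i, q−10=g, j−2=h, d−10=t.

tonight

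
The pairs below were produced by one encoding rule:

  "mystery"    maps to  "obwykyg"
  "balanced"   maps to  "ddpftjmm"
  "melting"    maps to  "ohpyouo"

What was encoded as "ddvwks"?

In mystery: m→o is +2, y→b is +3, s→w is +4, t→y is +5 — the shift increases by 1 each position. Letter i (0-indexed) is shifted by i+2, so successive shifts are 2, 3, 4, ….
Reversing it on ddvwks: d−2=b, d−3=a, v−4=r, w−5=r, k−6=e, s−7=l.

barrel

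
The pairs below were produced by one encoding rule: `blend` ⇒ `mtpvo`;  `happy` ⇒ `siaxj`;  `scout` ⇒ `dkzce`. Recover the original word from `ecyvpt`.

tunnel

A repeating key of period 2 is used — shifts +11, +8 over and over.
Reversing it on ecyvpt: e−11=t, c−8=u, y−11=n, v−8=n, p−11=e, t−8=l.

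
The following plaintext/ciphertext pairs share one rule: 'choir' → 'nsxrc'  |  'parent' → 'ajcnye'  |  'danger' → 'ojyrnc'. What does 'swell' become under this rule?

dhnww

The shift depends on letter class: consonant c→n is +11, but vowel o→x is +9. The rule splits by letter class: vowels +9, consonants +11.
For swell: s(cons)+11=d, w(cons)+11=h, e(vowel)+9=n, l(cons)+11=w, l(cons)+11=w.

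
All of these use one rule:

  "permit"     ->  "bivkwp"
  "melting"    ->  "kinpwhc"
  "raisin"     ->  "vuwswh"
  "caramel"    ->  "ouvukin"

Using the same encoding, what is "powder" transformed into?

begliv

Each letter's alphabet position (a=0..z=25) is mapped through 23·x+20 mod 26 — an affine cipher.
Applying it to powder: p(15)→23·15+20≡1=b; o(14)→23·14+20≡4=e; w(22)→23·22+20≡6=g; d(3)→23·3+20≡11=l; e(4)→23·4+20≡8=i; r(17)→23·17+20≡21=v (all mod 26).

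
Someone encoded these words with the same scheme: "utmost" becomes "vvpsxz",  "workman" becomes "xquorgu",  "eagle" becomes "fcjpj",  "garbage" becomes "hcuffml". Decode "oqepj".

noble

In utmost: u→v is +1, t→v is +2, m→p is +3, o→s is +4 — the shift increases by 1 each position. The shift increases by 1 at each position, starting from +1: 1, 2, 3, ….
Reversing it on oqepj: o−1=n, q−2=o, e−3=b, p−4=l, j−5=e.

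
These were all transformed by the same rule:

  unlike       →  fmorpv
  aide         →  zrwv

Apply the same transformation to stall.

hgzoo

Each pair mirrors across the alphabet (u↔f, n↔m, l↔o): positions sum to 25. This is the alphabet-reversal cipher (Atbash): a becomes z, b becomes y, etc.
Applying it to stall: s↔h, t↔g, a↔z, l↔o, l↔o.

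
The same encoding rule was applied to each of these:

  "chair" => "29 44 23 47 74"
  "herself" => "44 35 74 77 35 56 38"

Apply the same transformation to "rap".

74 23 68

With a=1..z=26, the number is 3·pos + 20.
On rap: r=18→74, a=1→23, p=16→68.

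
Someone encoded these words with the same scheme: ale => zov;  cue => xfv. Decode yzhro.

Each pair mirrors across the alphabet (a↔z, l↔o, e↔v): positions sum to 25. Letters are reflected about the middle of the alphabet (position → 25−position): Atbash.
Undoing it on yzhro: y↔b, z↔a, h↔s, r↔i, o↔l.

basil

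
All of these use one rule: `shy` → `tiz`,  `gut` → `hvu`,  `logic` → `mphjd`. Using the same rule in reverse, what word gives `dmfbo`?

Compare letters: s→t is +1, h→i is +1, y→z is +1 — a constant shift. Each letter is shifted forward by 1 in the alphabet (a Caesar shift of +1).
Undoing it on dmfbo: d−1=c, m−1=l, f−1=e, b−1=a, o−1=n.

clean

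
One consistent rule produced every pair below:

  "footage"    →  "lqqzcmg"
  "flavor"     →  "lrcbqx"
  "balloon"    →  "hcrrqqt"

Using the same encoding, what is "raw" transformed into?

The shift depends on letter class: consonant f→l is +6, but vowel o→q is +2. Vowels shift forward by 2 and consonants shift forward by 6.
On raw: r(cons)+6=x, a(vowel)+2=c, w(cons)+6=c.

xcc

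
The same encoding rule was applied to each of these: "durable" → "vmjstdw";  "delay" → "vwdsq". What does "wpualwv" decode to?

Compare letters: d→v is +18, u→m is +18, r→j is +18 — a constant shift. This is a Caesar cipher with shift 18.
Decoding wpualwv: w−18=e, p−18=x, u−18=c, a−18=i, l−18=t, w−18=e, v−18=d.

excited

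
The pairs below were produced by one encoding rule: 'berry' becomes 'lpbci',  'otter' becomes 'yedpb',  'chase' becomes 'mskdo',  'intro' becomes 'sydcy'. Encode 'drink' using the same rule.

Shifts by position in berry: pos 0: b→l (+10), pos 1: e→p (+11), pos 2: r→b (+10), pos 3: r→c (+11) — repeating every 2. The shifts repeat in a cycle of length 2: positions 0,1,… shift by +10, +11, then the pattern repeats.
For drink: d+10=n, r+11=c, i+10=s, n+11=y, k+10=u.

ncsyu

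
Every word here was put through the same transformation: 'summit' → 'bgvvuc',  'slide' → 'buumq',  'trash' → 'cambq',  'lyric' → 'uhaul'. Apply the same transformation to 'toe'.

caq

Vowels shift forward by 12 and consonants shift forward by 9.
For toe: t(cons)+9=c, o(vowel)+12=a, e(vowel)+12=q.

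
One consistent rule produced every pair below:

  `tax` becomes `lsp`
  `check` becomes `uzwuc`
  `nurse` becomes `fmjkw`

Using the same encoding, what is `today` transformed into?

This is a Caesar cipher with shift 18.
Applying it to today: t+18=l, o+18=g, d+18=v, a+18=s, y+18=q.

lgvsq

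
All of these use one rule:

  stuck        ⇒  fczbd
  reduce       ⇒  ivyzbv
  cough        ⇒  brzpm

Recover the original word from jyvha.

s(18)→f(5) and t(19)→c(2) fit y≡23x+7 (mod 26); the inverse of 23 mod 26 is 17. Treating letters as 0–25, the rule is x ↦ 23x + 7 (mod 26).
Decoding jyvha: j(9)→17·(9−7)≡8=i; y(24)→17·(24−7)≡3=d; v(21)→17·(21−7)≡4=e; h(7)→17·(7−7)≡0=a; a(0)→17·(0−7)≡11=l (all mod 26).

ideal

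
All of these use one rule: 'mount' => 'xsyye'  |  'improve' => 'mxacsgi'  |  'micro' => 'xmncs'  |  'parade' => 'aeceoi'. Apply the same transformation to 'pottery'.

aseeicj

The rule splits by letter class: vowels +4, consonants +11.
Applying it to pottery: p(cons)+11=a, o(vowel)+4=s, t(cons)+11=e, t(cons)+11=e, e(vowel)+4=i, r(cons)+11=c, y(cons)+11=j.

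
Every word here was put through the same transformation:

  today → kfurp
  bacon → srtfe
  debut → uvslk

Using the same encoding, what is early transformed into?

vricp

Compare letters: t→k is +17, o→f is +17, d→u is +17 — a constant shift. Each letter is shifted forward by 17 in the alphabet (a Caesar shift of +17).
Applying it to early: e+17=v, a+17=r, r+17=i, l+17=c, y+17=p.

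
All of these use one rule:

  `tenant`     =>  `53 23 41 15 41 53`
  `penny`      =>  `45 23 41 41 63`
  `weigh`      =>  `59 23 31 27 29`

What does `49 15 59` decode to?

raw

t(#20)→53 and e(#5)→23: differences scale by 2, so n = 2·pos + 13. The formula is n = 2×(alphabet index, a=1) + 13.
Decoding 49 15 59: 49→(49−13)÷2=18=r, 15→(15−13)÷2=1=a, 59→(59−13)÷2=23=w.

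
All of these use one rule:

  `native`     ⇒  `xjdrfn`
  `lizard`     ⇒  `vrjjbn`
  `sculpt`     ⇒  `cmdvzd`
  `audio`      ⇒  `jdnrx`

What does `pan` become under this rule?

The shift depends on letter class: consonant n→x is +10, but vowel a→j is +9. Vowels shift forward by 9 and consonants shift forward by 10.
Applying it to pan: p(cons)+10=z, a(vowel)+9=j, n(cons)+10=x.

zjx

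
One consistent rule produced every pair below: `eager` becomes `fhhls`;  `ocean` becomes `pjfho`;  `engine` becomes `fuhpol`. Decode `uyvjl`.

truck

Shifts by position in eager: pos 0: e→f (+1), pos 1: a→h (+7), pos 2: g→h (+1), pos 3: e→l (+7) — repeating every 2. It's a Vigenère-style cipher with numeric key [1,7]: position i shifts by key[i mod 2].
Reversing it on uyvjl: u−1=t, y−7=r, v−1=u, j−7=c, l−1=k.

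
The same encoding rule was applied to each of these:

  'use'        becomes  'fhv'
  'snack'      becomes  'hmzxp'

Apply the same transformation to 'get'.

tvg

Each pair mirrors across the alphabet (u↔f, s↔h, e↔v): positions sum to 25. Letters are reflected about the middle of the alphabet (position → 25−position): Atbash.
For get: g↔t, e↔v, t↔g.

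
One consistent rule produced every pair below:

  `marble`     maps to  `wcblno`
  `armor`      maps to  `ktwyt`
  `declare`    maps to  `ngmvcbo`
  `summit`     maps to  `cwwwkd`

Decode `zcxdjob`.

Shifts by position in marble: pos 0: m→w (+10), pos 1: a→c (+2), pos 2: r→b (+10), pos 3: b→l (+10), pos 4: l→n (+2), pos 5: e→o (+10) — repeating every 3. A repeating key of period 3 is used — shifts +10, +2, +10 over and over.
Reversing it on zcxdjob: z−10=p, c−2=a, x−10=n, d−10=t, j−2=h, o−10=e, b−10=r.

panther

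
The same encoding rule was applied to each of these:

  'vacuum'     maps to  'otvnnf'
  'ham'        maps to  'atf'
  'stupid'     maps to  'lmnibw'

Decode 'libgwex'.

spindle

Each letter is shifted forward by 19 in the alphabet (a Caesar shift of +19).
Undoing it on libgwex: l−19=s, i−19=p, b−19=i, g−19=n, w−19=d, e−19=l, x−19=e.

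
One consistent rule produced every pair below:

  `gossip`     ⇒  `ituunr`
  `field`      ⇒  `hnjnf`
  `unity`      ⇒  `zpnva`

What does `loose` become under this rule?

The shift depends on letter class: consonant g→i is +2, but vowel o→t is +5. Two shifts are in play — +5 for a/e/i/o/u, +2 for every other letter.
Applying it to loose: l(cons)+2=n, o(vowel)+5=t, o(vowel)+5=t, s(cons)+2=u, e(vowel)+5=j.

nttuj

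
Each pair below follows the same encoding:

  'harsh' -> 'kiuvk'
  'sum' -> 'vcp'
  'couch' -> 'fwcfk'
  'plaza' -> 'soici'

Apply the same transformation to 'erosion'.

muwvqwq

Vowels shift forward by 8 and consonants shift forward by 3.
On erosion: e(vowel)+8=m, r(cons)+3=u, o(vowel)+8=w, s(cons)+3=v, i(vowel)+8=q, o(vowel)+8=w, n(cons)+3=q.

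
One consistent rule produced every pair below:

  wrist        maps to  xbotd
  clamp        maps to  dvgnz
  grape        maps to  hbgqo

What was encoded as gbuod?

The shifts repeat in a cycle of length 3: positions 0,1,… shift by +1, +10, +6, then the pattern repeats.
Decoding gbuod: g−1=f, b−10=r, u−6=o, o−1=n, d−10=t.

front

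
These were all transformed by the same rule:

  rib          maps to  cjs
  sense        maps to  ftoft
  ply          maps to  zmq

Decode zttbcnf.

embassy

Read the word backwards and shift each letter +1.
Decoding zttbcnf: shift back: z−1=y, t−1=s, t−1=s, b−1=a, c−1=b, n−1=m, f−1=e → yssabme; then reverse → embassy.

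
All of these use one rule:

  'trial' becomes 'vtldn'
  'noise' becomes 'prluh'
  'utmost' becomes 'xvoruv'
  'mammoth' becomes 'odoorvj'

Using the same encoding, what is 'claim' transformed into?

The shift depends on letter class: consonant t→v is +2, but vowel i→l is +3. Vowels shift forward by 3 and consonants shift forward by 2.
For claim: c(cons)+2=e, l(cons)+2=n, a(vowel)+3=d, i(vowel)+3=l, m(cons)+2=o.

endlo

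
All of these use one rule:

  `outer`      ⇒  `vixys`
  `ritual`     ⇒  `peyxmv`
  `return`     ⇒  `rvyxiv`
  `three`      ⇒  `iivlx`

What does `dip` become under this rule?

tmh

The output letters match the input read backwards, each shifted +4: outer reversed is retuo. The word is reversed, then every letter is shifted forward by 4.
On dip: reverse → pid; then shift: p+4=t, i+4=m, d+4=h.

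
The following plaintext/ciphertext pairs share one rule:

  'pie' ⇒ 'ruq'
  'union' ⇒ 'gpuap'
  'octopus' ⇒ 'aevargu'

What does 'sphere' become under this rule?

urjqtq

The shift depends on letter class: consonant p→r is +2, but vowel i→u is +12. Vowels shift forward by 12 and consonants shift forward by 2.
Applying it to sphere: s(cons)+2=u, p(cons)+2=r, h(cons)+2=j, e(vowel)+12=q, r(cons)+2=t, e(vowel)+12=q.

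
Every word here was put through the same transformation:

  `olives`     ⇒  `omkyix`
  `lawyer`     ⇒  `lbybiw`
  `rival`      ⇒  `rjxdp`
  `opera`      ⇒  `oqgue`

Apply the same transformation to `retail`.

rfvdmq

In olives: o→o is +0, l→m is +1, i→k is +2, v→y is +3 — the shift increases by 1 each position. Each letter shifts forward by its position index (0, 1, 2, …) — the shift grows by one for each successive letter.
Applying it to retail: r+0=r, e+1=f, t+2=v, a+3=d, i+4=m, l+5=q.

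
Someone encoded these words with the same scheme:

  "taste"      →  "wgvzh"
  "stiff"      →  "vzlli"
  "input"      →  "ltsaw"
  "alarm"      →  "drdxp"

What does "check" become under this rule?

Shifts by position in taste: pos 0: t→w (+3), pos 1: a→g (+6), pos 2: s→v (+3), pos 3: t→z (+6) — repeating every 2. It's a Vigenère-style cipher with numeric key [3,6]: position i shifts by key[i mod 2].
Applying it to check: c+3=f, h+6=n, e+3=h, c+6=i, k+3=n.

fnhin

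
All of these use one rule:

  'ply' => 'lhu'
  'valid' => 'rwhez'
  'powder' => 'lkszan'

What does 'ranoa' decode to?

verse

Every letter moves 22 places later in the alphabet, wrapping around z→a.
Reversing it on ranoa: r−22=v, a−22=e, n−22=r, o−22=s, a−22=e.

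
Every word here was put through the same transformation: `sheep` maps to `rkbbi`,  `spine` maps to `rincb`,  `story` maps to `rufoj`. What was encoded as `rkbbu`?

sheet

s(18)→r(17) and h(7)→k(10) fit y≡3x+15 (mod 26); the inverse of 3 mod 26 is 9. This is an affine cipher: with a=0,…,z=25, each position x becomes (3x+15) mod 26.
Reversing it on rkbbu: r(17)→9·(17−15)≡18=s; k(10)→9·(10−15)≡7=h; b(1)→9·(1−15)≡4=e; b(1)→9·(1−15)≡4=e; u(20)→9·(20−15)≡19=t (all mod 26).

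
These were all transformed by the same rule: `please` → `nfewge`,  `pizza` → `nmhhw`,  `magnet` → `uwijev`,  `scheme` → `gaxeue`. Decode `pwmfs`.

Each letter's alphabet position (a=0..z=25) is mapped through 15·x+22 mod 26 — an affine cipher.
Decoding pwmfs: p(15)→7·(15−22)≡3=d; w(22)→7·(22−22)≡0=a; m(12)→7·(12−22)≡8=i; f(5)→7·(5−22)≡11=l; s(18)→7·(18−22)≡24=y (all mod 26).

daily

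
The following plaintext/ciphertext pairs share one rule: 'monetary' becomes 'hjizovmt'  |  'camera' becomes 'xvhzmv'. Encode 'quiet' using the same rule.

Compare letters: m→h is +21, o→j is +21, n→i is +21 — a constant shift. This is a Caesar cipher with shift 21.
On quiet: q+21=l, u+21=p, i+21=d, e+21=z, t+21=o.

lpdzo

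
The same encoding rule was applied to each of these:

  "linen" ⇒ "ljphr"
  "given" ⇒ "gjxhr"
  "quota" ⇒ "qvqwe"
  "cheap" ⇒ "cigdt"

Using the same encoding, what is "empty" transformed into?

Letter i (0-indexed) is shifted by i+0, so successive shifts are 0, 1, 2, ….
On empty: e+0=e, m+1=n, p+2=r, t+3=w, y+4=c.

enrwc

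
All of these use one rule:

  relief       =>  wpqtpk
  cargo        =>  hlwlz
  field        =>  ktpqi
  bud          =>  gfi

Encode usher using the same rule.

fxmpw

The shift depends on letter class: consonant r→w is +5, but vowel e→p is +11. The rule splits by letter class: vowels +11, consonants +5.
For usher: u(vowel)+11=f, s(cons)+5=x, h(cons)+5=m, e(vowel)+11=p, r(cons)+5=w.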